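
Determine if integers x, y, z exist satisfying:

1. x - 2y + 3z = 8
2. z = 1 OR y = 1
Yes

Take x = 10, y = 1, z = 0. Substituting into each constraint:
  (1) 10 - 2(1) + 3(0) = 8 ✓
  (2) y = 1, target 1 ✓ (second branch holds)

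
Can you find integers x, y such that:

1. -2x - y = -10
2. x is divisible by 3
Yes

Take x = 0, y = 10. Substituting into each constraint:
  (1) -2(0) + (-10) = -10 ✓
  (2) 0 = 3 × 0, remainder 0 ✓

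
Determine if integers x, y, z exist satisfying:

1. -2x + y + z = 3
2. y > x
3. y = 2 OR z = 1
Yes

Take x = 1, y = 2, z = 3. Substituting into each constraint:
  (1) -2(1) + 2 + 3 = 3 ✓
  (2) 2 > 1 ✓
  (3) y = 2, target 2 ✓ (first branch holds)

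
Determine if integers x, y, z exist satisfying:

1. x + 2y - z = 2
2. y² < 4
Yes

Take x = 0, y = 1, z = 0. Substituting into each constraint:
  (1) 0 + 2(1) + 0 = 2 ✓
  (2) y² = (1)² = 1, and 1 < 4 ✓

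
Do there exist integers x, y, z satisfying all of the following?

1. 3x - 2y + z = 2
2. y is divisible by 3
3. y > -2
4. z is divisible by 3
No

A contradictory subset is {3x - 2y + z = 2, y is divisible by 3, z is divisible by 3}. No integer assignment can satisfy these jointly:

  - 3x - 2y + z = 2: is a linear equation tying the variables together
  - y is divisible by 3: restricts y to multiples of 3
  - z is divisible by 3: restricts z to multiples of 3

Modular obstruction: writing y = 3y' and writing z = 3z', every remaining term of the linear equation is divisible by 3, so the left side is ≡ 0 (mod 3); but the right side 2 ≡ 2 (mod 3). No integers can satisfy it.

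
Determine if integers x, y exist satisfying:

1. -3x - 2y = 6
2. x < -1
Yes

Take x = -2, y = 0. Substituting into each constraint:
  (1) -3(-2) - 2(0) = 6 ✓
  (2) -2 < -1 ✓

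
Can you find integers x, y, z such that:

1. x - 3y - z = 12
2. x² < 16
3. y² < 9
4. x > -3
Yes

Take x = 0, y = 0, z = -12. Substituting into each constraint:
  (1) 0 - 3(0) + 12 = 12 ✓
  (2) x² = (0)² = 0, and 0 < 16 ✓
  (3) y² = (0)² = 0, and 0 < 9 ✓
  (4) 0 > -3 ✓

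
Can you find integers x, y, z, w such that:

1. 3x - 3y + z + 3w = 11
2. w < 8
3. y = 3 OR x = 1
Yes

Take x = 1, y = 4, z = 20, w = 0. Substituting into each constraint:
  (1) 3(1) - 3(4) + 20 + 3(0) = 11 ✓
  (2) 0 < 8 ✓
  (3) x = 1, target 1 ✓ (second branch holds)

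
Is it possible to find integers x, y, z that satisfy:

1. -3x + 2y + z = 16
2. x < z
Yes

Take x = -2, y = 5, z = 0. Substituting into each constraint:
  (1) -3(-2) + 2(5) + 0 = 16 ✓
  (2) -2 < 0 ✓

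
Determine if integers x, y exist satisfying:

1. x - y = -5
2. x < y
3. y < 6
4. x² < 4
Yes

Take x = 0, y = 5. Substituting into each constraint:
  (1) 0 + (-5) = -5 ✓
  (2) 0 < 5 ✓
  (3) 5 < 6 ✓
  (4) x² = (0)² = 0, and 0 < 4 ✓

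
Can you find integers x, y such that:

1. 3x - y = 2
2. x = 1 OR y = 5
Yes

Take x = 1, y = 1. Substituting into each constraint:
  (1) 3(1) + (-1) = 2 ✓
  (2) x = 1, target 1 ✓ (first branch holds)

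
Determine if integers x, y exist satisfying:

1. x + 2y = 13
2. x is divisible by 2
No

The full constraint system is jointly infeasible over the integers. Each constraint and what it forces:

  - x + 2y = 13: is a linear equation tying the variables together
  - x is divisible by 2: restricts x to multiples of 2

Modular obstruction: writing x = 2x', every remaining term of the linear equation is divisible by 2, so the left side is ≡ 0 (mod 2); but the right side 13 ≡ 1 (mod 2). No integers can satisfy it.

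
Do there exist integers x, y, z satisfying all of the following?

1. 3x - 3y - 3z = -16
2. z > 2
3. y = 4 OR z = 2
No

Even the single constraint (3x - 3y - 3z = -16) is infeasible over the integers.

  - 3x - 3y - 3z = -16: every term on the left is divisible by 3, so the LHS ≡ 0 (mod 3), but the RHS -16 is not — no integer solution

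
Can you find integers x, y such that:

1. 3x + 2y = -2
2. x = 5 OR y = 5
Yes

Take x = -4, y = 5. Substituting into each constraint:
  (1) 3(-4) + 2(5) = -2 ✓
  (2) y = 5, target 5 ✓ (second branch holds)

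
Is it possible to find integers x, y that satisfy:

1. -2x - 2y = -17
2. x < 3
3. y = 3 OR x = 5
No

Even the single constraint (-2x - 2y = -17) is infeasible over the integers.

  - -2x - 2y = -17: every term on the left is divisible by 2, so the LHS ≡ 0 (mod 2), but the RHS -17 is not — no integer solution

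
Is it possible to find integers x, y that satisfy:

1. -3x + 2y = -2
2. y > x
Yes

Take x = 4, y = 5. Substituting into each constraint:
  (1) -3(4) + 2(5) = -2 ✓
  (2) 5 > 4 ✓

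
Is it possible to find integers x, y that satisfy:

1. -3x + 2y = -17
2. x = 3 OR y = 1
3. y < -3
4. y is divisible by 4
Yes

Take x = 3, y = -4. Substituting into each constraint:
  (1) -3(3) + 2(-4) = -17 ✓
  (2) x = 3, target 3 ✓ (first branch holds)
  (3) -4 < -3 ✓
  (4) -4 = 4 × -1, remainder 0 ✓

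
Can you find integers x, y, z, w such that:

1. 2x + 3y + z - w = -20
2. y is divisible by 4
Yes

Take x = 0, y = 0, z = -20, w = 0. Substituting into each constraint:
  (1) 2(0) + 3(0) + (-20) + 0 = -20 ✓
  (2) 0 = 4 × 0, remainder 0 ✓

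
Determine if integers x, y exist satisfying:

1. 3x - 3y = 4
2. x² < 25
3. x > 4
No

Even the single constraint (3x - 3y = 4) is infeasible over the integers.

  - 3x - 3y = 4: every term on the left is divisible by 3, so the LHS ≡ 0 (mod 3), but the RHS 4 is not — no integer solution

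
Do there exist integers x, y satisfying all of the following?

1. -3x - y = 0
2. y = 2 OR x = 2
Yes

Take x = 2, y = -6. Substituting into each constraint:
  (1) -3(2) + 6 = 0 ✓
  (2) x = 2, target 2 ✓ (second branch holds)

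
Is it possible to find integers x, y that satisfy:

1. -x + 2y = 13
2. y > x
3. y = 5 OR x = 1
Yes

Take x = 1, y = 7. Substituting into each constraint:
  (1) (-1) + 2(7) = 13 ✓
  (2) 7 > 1 ✓
  (3) x = 1, target 1 ✓ (second branch holds)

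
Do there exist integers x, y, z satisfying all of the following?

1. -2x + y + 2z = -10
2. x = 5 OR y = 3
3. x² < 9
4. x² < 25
No

A contradictory subset is {-2x + y + 2z = -10, x = 5 OR y = 3, x² < 9}. No integer assignment can satisfy these jointly:

  - -2x + y + 2z = -10: is a linear equation tying the variables together
  - x = 5 OR y = 3: forces a choice: either x = 5 or y = 3
  - x² < 9: restricts x to |x| ≤ 2

Split on the disjunction (x = 5 OR y = 3):
  • If x = 5: this contradicts x² < 9, which requires |x| ≤ 2.
  • If y = 3: with y = 3, every remaining term of the linear equation is divisible by 2, so the left side is ≡ 0 (mod 2); but the right side -13 ≡ 1 (mod 2). No integers can satisfy it.
Both branches are infeasible, so the system has no integer solution.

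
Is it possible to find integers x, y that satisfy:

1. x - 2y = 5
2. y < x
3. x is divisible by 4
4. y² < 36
No

A contradictory subset is {x - 2y = 5, x is divisible by 4}. No integer assignment can satisfy these jointly:

  - x - 2y = 5: is a linear equation tying the variables together
  - x is divisible by 4: restricts x to multiples of 4

Modular obstruction: writing x = 4x', every remaining term of the linear equation is divisible by 2, so the left side is ≡ 0 (mod 2); but the right side 5 ≡ 1 (mod 2). No integers can satisfy it.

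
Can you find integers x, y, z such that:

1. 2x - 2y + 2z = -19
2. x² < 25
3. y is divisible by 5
No

Even the single constraint (2x - 2y + 2z = -19) is infeasible over the integers.

  - 2x - 2y + 2z = -19: every term on the left is divisible by 2, so the LHS ≡ 0 (mod 2), but the RHS -19 is not — no integer solution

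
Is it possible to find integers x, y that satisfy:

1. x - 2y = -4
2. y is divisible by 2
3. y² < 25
Yes

Take x = -4, y = 0. Substituting into each constraint:
  (1) (-4) - 2(0) = -4 ✓
  (2) 0 = 2 × 0, remainder 0 ✓
  (3) y² = (0)² = 0, and 0 < 25 ✓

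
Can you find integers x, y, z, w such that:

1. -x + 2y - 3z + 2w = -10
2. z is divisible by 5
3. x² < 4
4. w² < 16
Yes

Take x = 1, y = 3, z = 5, w = 0. Substituting into each constraint:
  (1) (-1) + 2(3) - 3(5) + 2(0) = -10 ✓
  (2) 5 = 5 × 1, remainder 0 ✓
  (3) x² = (1)² = 1, and 1 < 4 ✓
  (4) w² = (0)² = 0, and 0 < 16 ✓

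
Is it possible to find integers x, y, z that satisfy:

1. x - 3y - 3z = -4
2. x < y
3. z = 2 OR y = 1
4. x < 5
Yes

Take x = -1, y = 1, z = 0. Substituting into each constraint:
  (1) (-1) - 3(1) - 3(0) = -4 ✓
  (2) -1 < 1 ✓
  (3) y = 1, target 1 ✓ (second branch holds)
  (4) -1 < 5 ✓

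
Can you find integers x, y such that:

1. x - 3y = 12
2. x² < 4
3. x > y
Yes

Take x = 0, y = -4. Substituting into each constraint:
  (1) 0 - 3(-4) = 12 ✓
  (2) x² = (0)² = 0, and 0 < 4 ✓
  (3) 0 > -4 ✓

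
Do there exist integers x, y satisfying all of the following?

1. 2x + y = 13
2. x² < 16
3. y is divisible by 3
Yes

Take x = 2, y = 9. Substituting into each constraint:
  (1) 2(2) + 9 = 13 ✓
  (2) x² = (2)² = 4, and 4 < 16 ✓
  (3) 9 = 3 × 3, remainder 0 ✓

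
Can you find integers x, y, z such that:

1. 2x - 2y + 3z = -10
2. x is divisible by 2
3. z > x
Yes

Take x = 0, y = 8, z = 2. Substituting into each constraint:
  (1) 2(0) - 2(8) + 3(2) = -10 ✓
  (2) 0 = 2 × 0, remainder 0 ✓
  (3) 2 > 0 ✓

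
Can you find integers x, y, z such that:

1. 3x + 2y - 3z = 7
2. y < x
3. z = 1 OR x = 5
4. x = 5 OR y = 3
Yes

Take x = 5, y = 2, z = 4. Substituting into each constraint:
  (1) 3(5) + 2(2) - 3(4) = 7 ✓
  (2) 2 < 5 ✓
  (3) x = 5, target 5 ✓ (second branch holds)
  (4) x = 5, target 5 ✓ (first branch holds)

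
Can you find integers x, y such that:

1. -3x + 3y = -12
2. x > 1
Yes

Take x = 2, y = -2. Substituting into each constraint:
  (1) -3(2) + 3(-2) = -12 ✓
  (2) 2 > 1 ✓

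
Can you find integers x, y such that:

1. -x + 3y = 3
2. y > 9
Yes

Take x = 27, y = 10. Substituting into each constraint:
  (1) (-27) + 3(10) = 3 ✓
  (2) 10 > 9 ✓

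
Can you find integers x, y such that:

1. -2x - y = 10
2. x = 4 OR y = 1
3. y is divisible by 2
Yes

Take x = 4, y = -18. Substituting into each constraint:
  (1) -2(4) + 18 = 10 ✓
  (2) x = 4, target 4 ✓ (first branch holds)
  (3) -18 = 2 × -9, remainder 0 ✓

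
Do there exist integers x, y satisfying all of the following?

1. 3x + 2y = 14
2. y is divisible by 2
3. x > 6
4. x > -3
Yes

Take x = 10, y = -8. Substituting into each constraint:
  (1) 3(10) + 2(-8) = 14 ✓
  (2) -8 = 2 × -4, remainder 0 ✓
  (3) 10 > 6 ✓
  (4) 10 > -3 ✓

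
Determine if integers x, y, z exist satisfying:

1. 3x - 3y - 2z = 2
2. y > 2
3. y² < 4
No

A contradictory subset is {y > 2, y² < 4}. No integer assignment can satisfy these jointly:

  - y > 2: bounds one variable relative to a constant
  - y² < 4: restricts y to |y| ≤ 1

Direct contradiction: the bounds on y require y ≥ 3 and y ≤ 1 simultaneously, which is empty.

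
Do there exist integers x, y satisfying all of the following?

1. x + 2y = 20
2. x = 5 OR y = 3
Yes

Take x = 14, y = 3. Substituting into each constraint:
  (1) 14 + 2(3) = 20 ✓
  (2) y = 3, target 3 ✓ (second branch holds)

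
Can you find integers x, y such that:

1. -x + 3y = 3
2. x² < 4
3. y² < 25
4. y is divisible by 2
No

A contradictory subset is {-x + 3y = 3, x² < 4, y is divisible by 2}. No integer assignment can satisfy these jointly:

  - -x + 3y = 3: is a linear equation tying the variables together
  - x² < 4: restricts x to |x| ≤ 1
  - y is divisible by 2: restricts y to multiples of 2

The bounds confine x to {-1, 0, 1}. For each value, substitute into the equation:
  • x = -1: the equation gives 3y = 2, so y would not be an integer.
  • x = 0: the equation forces y = 1, but 2 does not divide 1.
  • x = 1: the equation gives 3y = 4, so y would not be an integer.
Every case fails, so no integer solution exists.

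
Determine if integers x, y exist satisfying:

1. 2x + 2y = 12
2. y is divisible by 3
Yes

Take x = 6, y = 0. Substituting into each constraint:
  (1) 2(6) + 2(0) = 12 ✓
  (2) 0 = 3 × 0, remainder 0 ✓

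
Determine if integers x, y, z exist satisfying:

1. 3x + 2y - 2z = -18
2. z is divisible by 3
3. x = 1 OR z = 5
No

The full constraint system is jointly infeasible over the integers. Each constraint and what it forces:

  - 3x + 2y - 2z = -18: is a linear equation tying the variables together
  - z is divisible by 3: restricts z to multiples of 3
  - x = 1 OR z = 5: forces a choice: either x = 1 or z = 5

Split on the disjunction (x = 1 OR z = 5):
  • If x = 1: with x = 1, writing z = 3z', every remaining term of the linear equation is divisible by 2, so the left side is ≡ 0 (mod 2); but the right side -21 ≡ 1 (mod 2). No integers can satisfy it.
  • If z = 5: this contradicts the divisibility constraint — 5 is not a multiple of 3.
Both branches are infeasible, so the system has no integer solution.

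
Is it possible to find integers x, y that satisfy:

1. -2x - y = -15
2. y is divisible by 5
Yes

Take x = 5, y = 5. Substituting into each constraint:
  (1) -2(5) + (-5) = -15 ✓
  (2) 5 = 5 × 1, remainder 0 ✓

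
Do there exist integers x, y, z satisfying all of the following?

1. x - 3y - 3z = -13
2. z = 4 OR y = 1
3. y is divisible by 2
Yes

Take x = -1, y = 0, z = 4. Substituting into each constraint:
  (1) (-1) - 3(0) - 3(4) = -13 ✓
  (2) z = 4, target 4 ✓ (first branch holds)
  (3) 0 = 2 × 0, remainder 0 ✓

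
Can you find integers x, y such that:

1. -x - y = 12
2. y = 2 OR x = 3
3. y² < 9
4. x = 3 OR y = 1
No

The full constraint system is jointly infeasible over the integers. Each constraint and what it forces:

  - -x - y = 12: is a linear equation tying the variables together
  - y = 2 OR x = 3: forces a choice: either y = 2 or x = 3
  - y² < 9: restricts y to |y| ≤ 2
  - x = 3 OR y = 1: forces a choice: either x = 3 or y = 1

The bounds confine y to {-2, -1, 0, 1, 2}. For each value, substitute into the equation:
  • y = -2: the equation forces x = -10, but neither branch of (y = 2 OR x = 3) holds.
  • y = -1: the equation forces x = -11, but neither branch of (y = 2 OR x = 3) holds.
  • y = 0: the equation forces x = -12, but neither branch of (y = 2 OR x = 3) holds.
  • y = 1: the equation forces x = -13, but neither branch of (y = 2 OR x = 3) holds.
  • y = 2: the equation forces x = -14, but neither branch of (x = 3 OR y = 1) holds.
Every case fails, so no integer solution exists.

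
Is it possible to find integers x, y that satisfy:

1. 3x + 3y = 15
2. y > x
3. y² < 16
Yes

Take x = 2, y = 3. Substituting into each constraint:
  (1) 3(2) + 3(3) = 15 ✓
  (2) 3 > 2 ✓
  (3) y² = (3)² = 9, and 9 < 16 ✓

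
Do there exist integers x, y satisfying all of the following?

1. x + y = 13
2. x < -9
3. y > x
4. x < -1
Yes

Take x = -10, y = 23. Substituting into each constraint:
  (1) (-10) + 23 = 13 ✓
  (2) -10 < -9 ✓
  (3) 23 > -10 ✓
  (4) -10 < -1 ✓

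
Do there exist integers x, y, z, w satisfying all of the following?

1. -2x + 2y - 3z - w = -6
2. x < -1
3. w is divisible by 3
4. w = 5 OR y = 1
Yes

Take x = -2, y = 1, z = 4, w = 0. Substituting into each constraint:
  (1) -2(-2) + 2(1) - 3(4) + 0 = -6 ✓
  (2) -2 < -1 ✓
  (3) 0 = 3 × 0, remainder 0 ✓
  (4) y = 1, target 1 ✓ (second branch holds)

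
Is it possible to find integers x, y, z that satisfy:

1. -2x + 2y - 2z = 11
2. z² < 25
No

Even the single constraint (-2x + 2y - 2z = 11) is infeasible over the integers.

  - -2x + 2y - 2z = 11: every term on the left is divisible by 2, so the LHS ≡ 0 (mod 2), but the RHS 11 is not — no integer solution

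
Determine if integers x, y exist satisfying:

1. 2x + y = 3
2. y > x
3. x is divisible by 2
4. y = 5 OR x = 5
No

The full constraint system is jointly infeasible over the integers. Each constraint and what it forces:

  - 2x + y = 3: is a linear equation tying the variables together
  - y > x: bounds one variable relative to another variable
  - x is divisible by 2: restricts x to multiples of 2
  - y = 5 OR x = 5: forces a choice: either y = 5 or x = 5

Split on the disjunction (y = 5 OR x = 5):
  • If y = 5: with y = 5, writing x = 2x', every remaining term of the linear equation is divisible by 4, so the left side is ≡ 0 (mod 4); but the right side -2 ≡ 2 (mod 4). No integers can satisfy it.
  • If x = 5: this contradicts the divisibility constraint — 5 is not a multiple of 2.
Both branches are infeasible, so the system has no integer solution.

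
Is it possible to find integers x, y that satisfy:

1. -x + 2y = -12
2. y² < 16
Yes

Take x = 12, y = 0. Substituting into each constraint:
  (1) (-12) + 2(0) = -12 ✓
  (2) y² = (0)² = 0, and 0 < 16 ✓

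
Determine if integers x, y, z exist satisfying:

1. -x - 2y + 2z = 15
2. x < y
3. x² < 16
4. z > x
Yes

Take x = 1, y = 2, z = 10. Substituting into each constraint:
  (1) (-1) - 2(2) + 2(10) = 15 ✓
  (2) 1 < 2 ✓
  (3) x² = (1)² = 1, and 1 < 16 ✓
  (4) 10 > 1 ✓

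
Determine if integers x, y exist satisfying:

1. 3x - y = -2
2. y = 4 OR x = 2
Yes

Take x = 2, y = 8. Substituting into each constraint:
  (1) 3(2) + (-8) = -2 ✓
  (2) x = 2, target 2 ✓ (second branch holds)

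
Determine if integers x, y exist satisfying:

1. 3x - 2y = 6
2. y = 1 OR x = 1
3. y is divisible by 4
No

The full constraint system is jointly infeasible over the integers. Each constraint and what it forces:

  - 3x - 2y = 6: is a linear equation tying the variables together
  - y = 1 OR x = 1: forces a choice: either y = 1 or x = 1
  - y is divisible by 4: restricts y to multiples of 4

Split on the disjunction (y = 1 OR x = 1):
  • If y = 1: this contradicts the divisibility constraint — 1 is not a multiple of 4.
  • If x = 1: with x = 1, writing y = 4y', every remaining term of the linear equation is divisible by 8, so the left side is ≡ 0 (mod 8); but the right side 3 ≡ 3 (mod 8). No integers can satisfy it.
Both branches are infeasible, so the system has no integer solution.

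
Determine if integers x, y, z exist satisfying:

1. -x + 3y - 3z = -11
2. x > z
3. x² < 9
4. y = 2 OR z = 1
Yes

Take x = 2, y = -2, z = 1. Substituting into each constraint:
  (1) (-2) + 3(-2) - 3(1) = -11 ✓
  (2) 2 > 1 ✓
  (3) x² = (2)² = 4, and 4 < 9 ✓
  (4) z = 1, target 1 ✓ (second branch holds)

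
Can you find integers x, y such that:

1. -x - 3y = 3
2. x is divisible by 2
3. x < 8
Yes

Take x = 0, y = -1. Substituting into each constraint:
  (1) 0 - 3(-1) = 3 ✓
  (2) 0 = 2 × 0, remainder 0 ✓
  (3) 0 < 8 ✓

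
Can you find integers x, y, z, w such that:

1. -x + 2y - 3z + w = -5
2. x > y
Yes

Take x = 1, y = 0, z = 0, w = -4. Substituting into each constraint:
  (1) (-1) + 2(0) - 3(0) + (-4) = -5 ✓
  (2) 1 > 0 ✓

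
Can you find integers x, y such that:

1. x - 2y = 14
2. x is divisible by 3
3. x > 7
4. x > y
Yes

Take x = 12, y = -1. Substituting into each constraint:
  (1) 12 - 2(-1) = 14 ✓
  (2) 12 = 3 × 4, remainder 0 ✓
  (3) 12 > 7 ✓
  (4) 12 > -1 ✓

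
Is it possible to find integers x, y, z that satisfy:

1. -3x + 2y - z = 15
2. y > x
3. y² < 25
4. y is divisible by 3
Yes

Take x = -1, y = 0, z = -12. Substituting into each constraint:
  (1) -3(-1) + 2(0) + 12 = 15 ✓
  (2) 0 > -1 ✓
  (3) y² = (0)² = 0, and 0 < 25 ✓
  (4) 0 = 3 × 0, remainder 0 ✓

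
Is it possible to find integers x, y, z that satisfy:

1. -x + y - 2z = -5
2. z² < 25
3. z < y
Yes

Take x = 7, y = 0, z = -1. Substituting into each constraint:
  (1) (-7) + 0 - 2(-1) = -5 ✓
  (2) z² = (-1)² = 1, and 1 < 25 ✓
  (3) -1 < 0 ✓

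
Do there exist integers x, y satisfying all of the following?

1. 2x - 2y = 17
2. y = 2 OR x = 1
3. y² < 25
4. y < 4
No

Even the single constraint (2x - 2y = 17) is infeasible over the integers.

  - 2x - 2y = 17: every term on the left is divisible by 2, so the LHS ≡ 0 (mod 2), but the RHS 17 is not — no integer solution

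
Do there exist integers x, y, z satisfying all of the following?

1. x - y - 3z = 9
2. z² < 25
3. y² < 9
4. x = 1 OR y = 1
Yes

Take x = 1, y = -2, z = -2. Substituting into each constraint:
  (1) 1 + 2 - 3(-2) = 9 ✓
  (2) z² = (-2)² = 4, and 4 < 25 ✓
  (3) y² = (-2)² = 4, and 4 < 9 ✓
  (4) x = 1, target 1 ✓ (first branch holds)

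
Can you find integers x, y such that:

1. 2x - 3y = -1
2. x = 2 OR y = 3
Yes

Take x = 4, y = 3. Substituting into each constraint:
  (1) 2(4) - 3(3) = -1 ✓
  (2) y = 3, target 3 ✓ (second branch holds)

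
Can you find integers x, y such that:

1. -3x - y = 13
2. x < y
Yes

Take x = -4, y = -1. Substituting into each constraint:
  (1) -3(-4) + 1 = 13 ✓
  (2) -4 < -1 ✓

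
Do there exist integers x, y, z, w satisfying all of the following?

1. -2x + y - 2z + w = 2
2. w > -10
Yes

Take x = -1, y = 0, z = 0, w = 0. Substituting into each constraint:
  (1) -2(-1) + 0 - 2(0) + 0 = 2 ✓
  (2) 0 > -10 ✓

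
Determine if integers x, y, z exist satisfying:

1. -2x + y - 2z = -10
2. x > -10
Yes

Take x = 5, y = 0, z = 0. Substituting into each constraint:
  (1) -2(5) + 0 - 2(0) = -10 ✓
  (2) 5 > -10 ✓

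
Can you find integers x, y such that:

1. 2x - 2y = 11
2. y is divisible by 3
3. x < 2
No

Even the single constraint (2x - 2y = 11) is infeasible over the integers.

  - 2x - 2y = 11: every term on the left is divisible by 2, so the LHS ≡ 0 (mod 2), but the RHS 11 is not — no integer solution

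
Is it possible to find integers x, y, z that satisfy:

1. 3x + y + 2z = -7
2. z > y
Yes

Take x = -3, y = 0, z = 1. Substituting into each constraint:
  (1) 3(-3) + 0 + 2(1) = -7 ✓
  (2) 1 > 0 ✓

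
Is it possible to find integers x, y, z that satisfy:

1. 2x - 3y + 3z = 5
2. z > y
Yes

Take x = 1, y = 0, z = 1. Substituting into each constraint:
  (1) 2(1) - 3(0) + 3(1) = 5 ✓
  (2) 1 > 0 ✓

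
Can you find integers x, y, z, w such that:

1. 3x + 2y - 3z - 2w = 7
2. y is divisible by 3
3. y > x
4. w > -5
Yes

Take x = -1, y = 0, z = -2, w = -2. Substituting into each constraint:
  (1) 3(-1) + 2(0) - 3(-2) - 2(-2) = 7 ✓
  (2) 0 = 3 × 0, remainder 0 ✓
  (3) 0 > -1 ✓
  (4) -2 > -5 ✓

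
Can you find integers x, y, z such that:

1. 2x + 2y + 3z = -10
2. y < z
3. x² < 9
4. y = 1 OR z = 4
Yes

Take x = 2, y = -13, z = 4. Substituting into each constraint:
  (1) 2(2) + 2(-13) + 3(4) = -10 ✓
  (2) -13 < 4 ✓
  (3) x² = (2)² = 4, and 4 < 9 ✓
  (4) z = 4, target 4 ✓ (second branch holds)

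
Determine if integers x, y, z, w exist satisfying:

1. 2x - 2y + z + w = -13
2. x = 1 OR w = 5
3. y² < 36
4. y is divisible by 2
Yes

Take x = 0, y = 0, z = -18, w = 5. Substituting into each constraint:
  (1) 2(0) - 2(0) + (-18) + 5 = -13 ✓
  (2) w = 5, target 5 ✓ (second branch holds)
  (3) y² = (0)² = 0, and 0 < 36 ✓
  (4) 0 = 2 × 0, remainder 0 ✓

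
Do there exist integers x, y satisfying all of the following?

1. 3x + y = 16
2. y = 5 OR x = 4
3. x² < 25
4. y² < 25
Yes

Take x = 4, y = 4. Substituting into each constraint:
  (1) 3(4) + 4 = 16 ✓
  (2) x = 4, target 4 ✓ (second branch holds)
  (3) x² = (4)² = 16, and 16 < 25 ✓
  (4) y² = (4)² = 16, and 16 < 25 ✓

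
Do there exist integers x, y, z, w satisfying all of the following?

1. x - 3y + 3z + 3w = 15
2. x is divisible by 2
Yes

Take x = 0, y = 0, z = 0, w = 5. Substituting into each constraint:
  (1) 0 - 3(0) + 3(0) + 3(5) = 15 ✓
  (2) 0 = 2 × 0, remainder 0 ✓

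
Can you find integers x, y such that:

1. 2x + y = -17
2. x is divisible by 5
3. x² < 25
Yes

Take x = 0, y = -17. Substituting into each constraint:
  (1) 2(0) + (-17) = -17 ✓
  (2) 0 = 5 × 0, remainder 0 ✓
  (3) x² = (0)² = 0, and 0 < 25 ✓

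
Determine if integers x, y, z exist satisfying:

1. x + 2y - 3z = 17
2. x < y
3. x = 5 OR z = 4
Yes

Take x = 5, y = 6, z = 0. Substituting into each constraint:
  (1) 5 + 2(6) - 3(0) = 17 ✓
  (2) 5 < 6 ✓
  (3) x = 5, target 5 ✓ (first branch holds)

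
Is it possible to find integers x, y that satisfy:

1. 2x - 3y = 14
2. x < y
Yes

Take x = -17, y = -16. Substituting into each constraint:
  (1) 2(-17) - 3(-16) = 14 ✓
  (2) -17 < -16 ✓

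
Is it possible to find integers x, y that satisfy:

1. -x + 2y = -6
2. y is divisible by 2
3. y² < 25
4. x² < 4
No

A contradictory subset is {-x + 2y = -6, y is divisible by 2, x² < 4}. No integer assignment can satisfy these jointly:

  - -x + 2y = -6: is a linear equation tying the variables together
  - y is divisible by 2: restricts y to multiples of 2
  - x² < 4: restricts x to |x| ≤ 1

The bounds confine x to {-1, 0, 1}. For each value, substitute into the equation:
  • x = -1: the equation gives 2y = -7, so y would not be an integer.
  • x = 0: the equation forces y = -3, but 2 does not divide -3.
  • x = 1: the equation gives 2y = -5, so y would not be an integer.
Every case fails, so no integer solution exists.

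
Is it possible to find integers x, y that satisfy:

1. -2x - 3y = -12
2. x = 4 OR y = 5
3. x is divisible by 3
No

A contradictory subset is {-2x - 3y = -12, x = 4 OR y = 5}. No integer assignment can satisfy these jointly:

  - -2x - 3y = -12: is a linear equation tying the variables together
  - x = 4 OR y = 5: forces a choice: either x = 4 or y = 5

Split on the disjunction (x = 4 OR y = 5):
  • If x = 4: with x = 4, every remaining term of the linear equation is divisible by 3, so the left side is ≡ 0 (mod 3); but the right side -4 ≡ 2 (mod 3). No integers can satisfy it.
  • If y = 5: with y = 5, every remaining term of the linear equation is divisible by 2, so the left side is ≡ 0 (mod 2); but the right side 3 ≡ 1 (mod 2). No integers can satisfy it.
Both branches are infeasible, so the system has no integer solution.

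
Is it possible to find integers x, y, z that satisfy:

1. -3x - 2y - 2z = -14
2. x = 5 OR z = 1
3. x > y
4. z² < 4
Yes

Take x = 4, y = 0, z = 1. Substituting into each constraint:
  (1) -3(4) - 2(0) - 2(1) = -14 ✓
  (2) z = 1, target 1 ✓ (second branch holds)
  (3) 4 > 0 ✓
  (4) z² = (1)² = 1, and 1 < 4 ✓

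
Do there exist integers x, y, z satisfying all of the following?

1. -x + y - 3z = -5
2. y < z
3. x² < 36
Yes

Take x = 2, y = 0, z = 1. Substituting into each constraint:
  (1) (-2) + 0 - 3(1) = -5 ✓
  (2) 0 < 1 ✓
  (3) x² = (2)² = 4, and 4 < 36 ✓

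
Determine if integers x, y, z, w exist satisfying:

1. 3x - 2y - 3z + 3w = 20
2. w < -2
Yes

Take x = 11, y = 2, z = 0, w = -3. Substituting into each constraint:
  (1) 3(11) - 2(2) - 3(0) + 3(-3) = 20 ✓
  (2) -3 < -2 ✓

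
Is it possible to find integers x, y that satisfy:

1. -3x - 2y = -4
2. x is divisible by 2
Yes

Take x = 0, y = 2. Substituting into each constraint:
  (1) -3(0) - 2(2) = -4 ✓
  (2) 0 = 2 × 0, remainder 0 ✓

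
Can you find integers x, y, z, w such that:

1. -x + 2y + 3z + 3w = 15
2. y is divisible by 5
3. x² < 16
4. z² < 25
Yes

Take x = 1, y = 5, z = 2, w = 0. Substituting into each constraint:
  (1) (-1) + 2(5) + 3(2) + 3(0) = 15 ✓
  (2) 5 = 5 × 1, remainder 0 ✓
  (3) x² = (1)² = 1, and 1 < 16 ✓
  (4) z² = (2)² = 4, and 4 < 25 ✓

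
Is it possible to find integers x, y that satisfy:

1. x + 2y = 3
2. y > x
Yes

Take x = -1, y = 2. Substituting into each constraint:
  (1) (-1) + 2(2) = 3 ✓
  (2) 2 > -1 ✓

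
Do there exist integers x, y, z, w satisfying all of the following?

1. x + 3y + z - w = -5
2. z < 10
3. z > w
Yes

Take x = -6, y = 0, z = 0, w = -1. Substituting into each constraint:
  (1) (-6) + 3(0) + 0 + 1 = -5 ✓
  (2) 0 < 10 ✓
  (3) 0 > -1 ✓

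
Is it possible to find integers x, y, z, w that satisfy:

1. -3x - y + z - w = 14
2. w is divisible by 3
Yes

Take x = 0, y = -14, z = 0, w = 0. Substituting into each constraint:
  (1) -3(0) + 14 + 0 + 0 = 14 ✓
  (2) 0 = 3 × 0, remainder 0 ✓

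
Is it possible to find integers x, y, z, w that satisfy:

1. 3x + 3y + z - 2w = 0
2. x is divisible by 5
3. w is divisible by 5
Yes

Take x = 0, y = 0, z = 0, w = 0. Substituting into each constraint:
  (1) 3(0) + 3(0) + 0 - 2(0) = 0 ✓
  (2) 0 = 5 × 0, remainder 0 ✓
  (3) 0 = 5 × 0, remainder 0 ✓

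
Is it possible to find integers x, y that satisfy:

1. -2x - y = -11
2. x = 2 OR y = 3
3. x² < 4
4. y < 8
No

A contradictory subset is {-2x - y = -11, x² < 4, y < 8}. No integer assignment can satisfy these jointly:

  - -2x - y = -11: is a linear equation tying the variables together
  - x² < 4: restricts x to |x| ≤ 1
  - y < 8: bounds one variable relative to a constant

Range argument: with x ∈ [-1, 1], y ∈ [−∞, 7], the left side of the equation is at least -9, but the right side is -11 < -9. No integer solution exists.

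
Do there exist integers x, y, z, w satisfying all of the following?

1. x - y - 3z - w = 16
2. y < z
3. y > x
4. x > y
No

A contradictory subset is {y > x, x > y}. No integer assignment can satisfy these jointly:

  - y > x: bounds one variable relative to another variable
  - x > y: bounds one variable relative to another variable

Direct contradiction: y > x and x > y cannot both hold.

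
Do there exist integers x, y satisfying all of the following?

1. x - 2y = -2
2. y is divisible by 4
Yes

Take x = -2, y = 0. Substituting into each constraint:
  (1) (-2) - 2(0) = -2 ✓
  (2) 0 = 4 × 0, remainder 0 ✓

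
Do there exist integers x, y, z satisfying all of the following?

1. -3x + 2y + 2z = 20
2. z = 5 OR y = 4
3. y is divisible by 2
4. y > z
Yes

Take x = -2, y = 4, z = 3. Substituting into each constraint:
  (1) -3(-2) + 2(4) + 2(3) = 20 ✓
  (2) y = 4, target 4 ✓ (second branch holds)
  (3) 4 = 2 × 2, remainder 0 ✓
  (4) 4 > 3 ✓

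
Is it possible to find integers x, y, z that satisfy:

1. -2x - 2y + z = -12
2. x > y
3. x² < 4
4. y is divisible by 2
Yes

Take x = 1, y = 0, z = -10. Substituting into each constraint:
  (1) -2(1) - 2(0) + (-10) = -12 ✓
  (2) 1 > 0 ✓
  (3) x² = (1)² = 1, and 1 < 4 ✓
  (4) 0 = 2 × 0, remainder 0 ✓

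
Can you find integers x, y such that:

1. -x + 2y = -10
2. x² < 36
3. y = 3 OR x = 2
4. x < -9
No

A contradictory subset is {-x + 2y = -10, y = 3 OR x = 2, x < -9}. No integer assignment can satisfy these jointly:

  - -x + 2y = -10: is a linear equation tying the variables together
  - y = 3 OR x = 2: forces a choice: either y = 3 or x = 2
  - x < -9: bounds one variable relative to a constant

Split on the disjunction (y = 3 OR x = 2):
  • If y = 3: the equation forces x = 16, which contradicts the bound x ≤ -10.
  • If x = 2: this contradicts the bound x ≤ -10.
Both branches are infeasible, so the system has no integer solution.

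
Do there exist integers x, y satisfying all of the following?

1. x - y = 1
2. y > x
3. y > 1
No

A contradictory subset is {x - y = 1, y > x}. No integer assignment can satisfy these jointly:

  - x - y = 1: is a linear equation tying the variables together
  - y > x: bounds one variable relative to another variable

From the equation, x − y = 1, i.e. y − x = -1; but y > x requires y − x ≥ 1. Contradiction.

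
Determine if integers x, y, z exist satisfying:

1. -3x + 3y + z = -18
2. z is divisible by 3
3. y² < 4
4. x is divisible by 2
Yes

Take x = 0, y = 1, z = -21. Substituting into each constraint:
  (1) -3(0) + 3(1) + (-21) = -18 ✓
  (2) -21 = 3 × -7, remainder 0 ✓
  (3) y² = (1)² = 1, and 1 < 4 ✓
  (4) 0 = 2 × 0, remainder 0 ✓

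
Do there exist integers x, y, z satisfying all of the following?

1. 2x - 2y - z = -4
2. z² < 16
Yes

Take x = -2, y = 0, z = 0. Substituting into each constraint:
  (1) 2(-2) - 2(0) + 0 = -4 ✓
  (2) z² = (0)² = 0, and 0 < 16 ✓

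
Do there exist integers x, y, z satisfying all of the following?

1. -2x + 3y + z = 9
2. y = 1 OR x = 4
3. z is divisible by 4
Yes

Take x = -3, y = 1, z = 0. Substituting into each constraint:
  (1) -2(-3) + 3(1) + 0 = 9 ✓
  (2) y = 1, target 1 ✓ (first branch holds)
  (3) 0 = 4 × 0, remainder 0 ✓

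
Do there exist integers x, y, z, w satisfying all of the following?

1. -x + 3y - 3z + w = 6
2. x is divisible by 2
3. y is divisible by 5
Yes

Take x = 0, y = 0, z = 0, w = 6. Substituting into each constraint:
  (1) 0 + 3(0) - 3(0) + 6 = 6 ✓
  (2) 0 = 2 × 0, remainder 0 ✓
  (3) 0 = 5 × 0, remainder 0 ✓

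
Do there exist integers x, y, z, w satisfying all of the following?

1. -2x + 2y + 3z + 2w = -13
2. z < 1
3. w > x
Yes

Take x = 0, y = -6, z = -1, w = 1. Substituting into each constraint:
  (1) -2(0) + 2(-6) + 3(-1) + 2(1) = -13 ✓
  (2) -1 < 1 ✓
  (3) 1 > 0 ✓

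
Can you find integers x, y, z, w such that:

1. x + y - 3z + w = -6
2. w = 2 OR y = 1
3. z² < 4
Yes

Take x = -7, y = 1, z = 0, w = 0. Substituting into each constraint:
  (1) (-7) + 1 - 3(0) + 0 = -6 ✓
  (2) y = 1, target 1 ✓ (second branch holds)
  (3) z² = (0)² = 0, and 0 < 4 ✓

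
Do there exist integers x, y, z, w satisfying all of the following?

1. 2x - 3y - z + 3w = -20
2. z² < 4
Yes

Take x = 2, y = 0, z = 0, w = -8. Substituting into each constraint:
  (1) 2(2) - 3(0) + 0 + 3(-8) = -20 ✓
  (2) z² = (0)² = 0, and 0 < 4 ✓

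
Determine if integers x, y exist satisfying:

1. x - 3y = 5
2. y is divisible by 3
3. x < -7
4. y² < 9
No

A contradictory subset is {x - 3y = 5, x < -7, y² < 9}. No integer assignment can satisfy these jointly:

  - x - 3y = 5: is a linear equation tying the variables together
  - x < -7: bounds one variable relative to a constant
  - y² < 9: restricts y to |y| ≤ 2

Range argument: with x ∈ [−∞, -8], y ∈ [-2, 2], the left side of the equation is at most -2, but the right side is 5 > -2. No integer solution exists.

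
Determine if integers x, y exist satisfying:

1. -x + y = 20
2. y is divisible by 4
Yes

Take x = -20, y = 0. Substituting into each constraint:
  (1) 20 + 0 = 20 ✓
  (2) 0 = 4 × 0, remainder 0 ✓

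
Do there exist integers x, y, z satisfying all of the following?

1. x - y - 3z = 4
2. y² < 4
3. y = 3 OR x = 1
Yes

Take x = 1, y = 0, z = -1. Substituting into each constraint:
  (1) 1 + 0 - 3(-1) = 4 ✓
  (2) y² = (0)² = 0, and 0 < 4 ✓
  (3) x = 1, target 1 ✓ (second branch holds)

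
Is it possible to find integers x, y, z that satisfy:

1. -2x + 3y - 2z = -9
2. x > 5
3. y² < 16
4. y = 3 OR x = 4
Yes

Take x = 9, y = 3, z = 0. Substituting into each constraint:
  (1) -2(9) + 3(3) - 2(0) = -9 ✓
  (2) 9 > 5 ✓
  (3) y² = (3)² = 9, and 9 < 16 ✓
  (4) y = 3, target 3 ✓ (first branch holds)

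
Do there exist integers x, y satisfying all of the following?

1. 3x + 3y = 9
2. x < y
Yes

Take x = 1, y = 2. Substituting into each constraint:
  (1) 3(1) + 3(2) = 9 ✓
  (2) 1 < 2 ✓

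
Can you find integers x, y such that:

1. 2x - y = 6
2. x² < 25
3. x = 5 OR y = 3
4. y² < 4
No

A contradictory subset is {x² < 25, x = 5 OR y = 3, y² < 4}. No integer assignment can satisfy these jointly:

  - x² < 25: restricts x to |x| ≤ 4
  - x = 5 OR y = 3: forces a choice: either x = 5 or y = 3
  - y² < 4: restricts y to |y| ≤ 1

Split on the disjunction (x = 5 OR y = 3):
  • If x = 5: this contradicts x² < 25, which requires |x| ≤ 4.
  • If y = 3: this contradicts y² < 4, which requires |y| ≤ 1.
Both branches are infeasible, so the system has no integer solution.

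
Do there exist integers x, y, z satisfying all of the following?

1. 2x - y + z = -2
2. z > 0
Yes

Take x = -2, y = 0, z = 2. Substituting into each constraint:
  (1) 2(-2) + 0 + 2 = -2 ✓
  (2) 2 > 0 ✓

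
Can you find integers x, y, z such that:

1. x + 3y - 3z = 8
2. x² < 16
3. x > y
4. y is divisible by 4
Yes

Take x = 2, y = 0, z = -2. Substituting into each constraint:
  (1) 2 + 3(0) - 3(-2) = 8 ✓
  (2) x² = (2)² = 4, and 4 < 16 ✓
  (3) 2 > 0 ✓
  (4) 0 = 4 × 0, remainder 0 ✓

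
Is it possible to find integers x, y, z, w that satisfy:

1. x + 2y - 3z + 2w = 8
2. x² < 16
Yes

Take x = 2, y = 0, z = -2, w = 0. Substituting into each constraint:
  (1) 2 + 2(0) - 3(-2) + 2(0) = 8 ✓
  (2) x² = (2)² = 4, and 4 < 16 ✓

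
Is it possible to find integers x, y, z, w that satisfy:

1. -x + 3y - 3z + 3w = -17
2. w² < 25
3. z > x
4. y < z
Yes

Take x = 14, y = 14, z = 15, w = 0. Substituting into each constraint:
  (1) (-14) + 3(14) - 3(15) + 3(0) = -17 ✓
  (2) w² = (0)² = 0, and 0 < 25 ✓
  (3) 15 > 14 ✓
  (4) 14 < 15 ✓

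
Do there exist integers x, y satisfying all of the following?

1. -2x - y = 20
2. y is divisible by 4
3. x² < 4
Yes

Take x = 0, y = -20. Substituting into each constraint:
  (1) -2(0) + 20 = 20 ✓
  (2) -20 = 4 × -5, remainder 0 ✓
  (3) x² = (0)² = 0, and 0 < 4 ✓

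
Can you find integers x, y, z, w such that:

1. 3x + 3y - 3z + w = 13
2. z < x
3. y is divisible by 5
Yes

Take x = 0, y = 0, z = -1, w = 10. Substituting into each constraint:
  (1) 3(0) + 3(0) - 3(-1) + 10 = 13 ✓
  (2) -1 < 0 ✓
  (3) 0 = 5 × 0, remainder 0 ✓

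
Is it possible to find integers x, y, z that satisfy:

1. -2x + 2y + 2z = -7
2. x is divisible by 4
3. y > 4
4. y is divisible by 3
No

Even the single constraint (-2x + 2y + 2z = -7) is infeasible over the integers.

  - -2x + 2y + 2z = -7: every term on the left is divisible by 2, so the LHS ≡ 0 (mod 2), but the RHS -7 is not — no integer solution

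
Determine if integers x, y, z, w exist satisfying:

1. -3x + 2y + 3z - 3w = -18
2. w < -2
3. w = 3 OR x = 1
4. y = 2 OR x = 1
Yes

Take x = 1, y = 0, z = -8, w = -3. Substituting into each constraint:
  (1) -3(1) + 2(0) + 3(-8) - 3(-3) = -18 ✓
  (2) -3 < -2 ✓
  (3) x = 1, target 1 ✓ (second branch holds)
  (4) x = 1, target 1 ✓ (second branch holds)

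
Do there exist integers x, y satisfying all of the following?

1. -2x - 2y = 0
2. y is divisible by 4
Yes

Take x = 0, y = 0. Substituting into each constraint:
  (1) -2(0) - 2(0) = 0 ✓
  (2) 0 = 4 × 0, remainder 0 ✓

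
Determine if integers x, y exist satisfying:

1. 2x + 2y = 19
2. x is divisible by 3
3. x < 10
No

Even the single constraint (2x + 2y = 19) is infeasible over the integers.

  - 2x + 2y = 19: every term on the left is divisible by 2, so the LHS ≡ 0 (mod 2), but the RHS 19 is not — no integer solution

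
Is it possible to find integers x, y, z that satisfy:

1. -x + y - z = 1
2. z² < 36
Yes

Take x = 0, y = 1, z = 0. Substituting into each constraint:
  (1) 0 + 1 + 0 = 1 ✓
  (2) z² = (0)² = 0, and 0 < 36 ✓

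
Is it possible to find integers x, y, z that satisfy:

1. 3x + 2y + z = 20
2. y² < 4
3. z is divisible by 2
Yes

Take x = 6, y = 1, z = 0. Substituting into each constraint:
  (1) 3(6) + 2(1) + 0 = 20 ✓
  (2) y² = (1)² = 1, and 1 < 4 ✓
  (3) 0 = 2 × 0, remainder 0 ✓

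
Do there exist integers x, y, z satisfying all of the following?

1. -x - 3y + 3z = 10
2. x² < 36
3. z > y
Yes

Take x = -1, y = 0, z = 3. Substituting into each constraint:
  (1) 1 - 3(0) + 3(3) = 10 ✓
  (2) x² = (-1)² = 1, and 1 < 36 ✓
  (3) 3 > 0 ✓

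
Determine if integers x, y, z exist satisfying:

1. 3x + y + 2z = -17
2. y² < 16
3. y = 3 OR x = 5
Yes

Take x = 0, y = 3, z = -10. Substituting into each constraint:
  (1) 3(0) + 3 + 2(-10) = -17 ✓
  (2) y² = (3)² = 9, and 9 < 16 ✓
  (3) y = 3, target 3 ✓ (first branch holds)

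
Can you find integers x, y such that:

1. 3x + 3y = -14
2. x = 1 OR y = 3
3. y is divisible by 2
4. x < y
No

Even the single constraint (3x + 3y = -14) is infeasible over the integers.

  - 3x + 3y = -14: every term on the left is divisible by 3, so the LHS ≡ 0 (mod 3), but the RHS -14 is not — no integer solution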